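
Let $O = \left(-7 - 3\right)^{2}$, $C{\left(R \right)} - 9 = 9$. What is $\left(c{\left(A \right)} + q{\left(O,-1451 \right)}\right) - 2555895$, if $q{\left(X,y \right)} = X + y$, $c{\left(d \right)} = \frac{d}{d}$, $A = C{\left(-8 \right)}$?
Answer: $-2557245$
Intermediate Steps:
$C{\left(R \right)} = 18$ ($C{\left(R \right)} = 9 + 9 = 18$)
$A = 18$
$O = 100$ ($O = \left(-10\right)^{2} = 100$)
$c{\left(d \right)} = 1$
$\left(c{\left(A \right)} + q{\left(O,-1451 \right)}\right) - 2555895 = \left(1 + \left(100 - 1451\right)\right) - 2555895 = \left(1 - 1351\right) - 2555895 = -1350 - 2555895 = -2557245$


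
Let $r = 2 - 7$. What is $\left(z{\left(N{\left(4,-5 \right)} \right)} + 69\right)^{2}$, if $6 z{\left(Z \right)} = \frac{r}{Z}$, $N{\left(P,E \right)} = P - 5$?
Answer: $\frac{175561}{36} \approx 4876.7$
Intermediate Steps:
$r = -5$ ($r = 2 - 7 = -5$)
$N{\left(P,E \right)} = -5 + P$ ($N{\left(P,E \right)} = P - 5 = -5 + P$)
$z{\left(Z \right)} = - \frac{5}{6 Z}$ ($z{\left(Z \right)} = \frac{\left(-5\right) \frac{1}{Z}}{6} = - \frac{5}{6 Z}$)
$\left(z{\left(N{\left(4,-5 \right)} \right)} + 69\right)^{2} = \left(- \frac{5}{6 \left(-5 + 4\right)} + 69\right)^{2} = \left(- \frac{5}{6 \left(-1\right)} + 69\right)^{2} = \left(\left(- \frac{5}{6}\right) \left(-1\right) + 69\right)^{2} = \left(\frac{5}{6} + 69\right)^{2} = \left(\frac{419}{6}\right)^{2} = \frac{175561}{36}$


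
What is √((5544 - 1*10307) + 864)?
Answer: I*√3899 ≈ 62.442*I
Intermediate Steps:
√((5544 - 1*10307) + 864) = √((5544 - 10307) + 864) = √(-4763 + 864) = √(-3899) = I*√3899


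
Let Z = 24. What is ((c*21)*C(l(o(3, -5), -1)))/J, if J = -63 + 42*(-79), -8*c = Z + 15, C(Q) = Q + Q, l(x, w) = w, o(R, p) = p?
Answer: -39/644 ≈ -0.060559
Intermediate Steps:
C(Q) = 2*Q
c = -39/8 (c = -(24 + 15)/8 = -⅛*39 = -39/8 ≈ -4.8750)
J = -3381 (J = -63 - 3318 = -3381)
((c*21)*C(l(o(3, -5), -1)))/J = ((-39/8*21)*(2*(-1)))/(-3381) = -819/8*(-2)*(-1/3381) = (819/4)*(-1/3381) = -39/644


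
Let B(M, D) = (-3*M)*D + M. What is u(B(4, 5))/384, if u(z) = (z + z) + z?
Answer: -7/16 ≈ -0.43750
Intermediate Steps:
B(M, D) = M - 3*D*M (B(M, D) = -3*D*M + M = M - 3*D*M)
u(z) = 3*z (u(z) = 2*z + z = 3*z)
u(B(4, 5))/384 = (3*(4*(1 - 3*5)))/384 = (3*(4*(1 - 15)))*(1/384) = (3*(4*(-14)))*(1/384) = (3*(-56))*(1/384) = -168*1/384 = -7/16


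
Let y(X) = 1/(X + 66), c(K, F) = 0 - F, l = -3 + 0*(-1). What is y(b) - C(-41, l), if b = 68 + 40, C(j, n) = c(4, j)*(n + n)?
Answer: 42805/174 ≈ 246.01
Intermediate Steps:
l = -3 (l = -3 + 0 = -3)
c(K, F) = -F
C(j, n) = -2*j*n (C(j, n) = (-j)*(n + n) = (-j)*(2*n) = -2*j*n)
b = 108
y(X) = 1/(66 + X)
y(b) - C(-41, l) = 1/(66 + 108) - (-2)*(-41)*(-3) = 1/174 - 1*(-246) = 1/174 + 246 = 42805/174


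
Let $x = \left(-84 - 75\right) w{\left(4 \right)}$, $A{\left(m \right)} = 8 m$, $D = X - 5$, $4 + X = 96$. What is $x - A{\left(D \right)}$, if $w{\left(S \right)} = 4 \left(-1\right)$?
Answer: $-60$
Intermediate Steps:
$X = 92$ ($X = -4 + 96 = 92$)
$w{\left(S \right)} = -4$
$D = 87$ ($D = 92 - 5 = 87$)
$x = 636$ ($x = \left(-84 - 75\right) \left(-4\right) = \left(-159\right) \left(-4\right) = 636$)
$x - A{\left(D \right)} = 636 - 8 \cdot 87 = 636 - 696 = -60$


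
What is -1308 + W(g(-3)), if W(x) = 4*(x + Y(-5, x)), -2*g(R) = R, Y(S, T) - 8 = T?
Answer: -1264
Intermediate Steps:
Y(S, T) = 8 + T
g(R) = -R/2
W(x) = 32 + 8*x (W(x) = 4*(x + (8 + x)) = 4*(8 + 2*x) = 32 + 8*x)
-1308 + W(g(-3)) = -1308 + (32 + 8*(-½*(-3))) = -1308 + (32 + 8*(3/2)) = -1308 + (32 + 12) = -1308 + 44 = -1264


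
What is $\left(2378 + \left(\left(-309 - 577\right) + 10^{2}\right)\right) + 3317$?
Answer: $4909$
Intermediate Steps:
$\left(2378 + \left(\left(-309 - 577\right) + 10^{2}\right)\right) + 3317 = \left(2378 + \left(-886 + 100\right)\right) + 3317 = \left(2378 - 786\right) + 3317 = 1592 + 3317 = 4909$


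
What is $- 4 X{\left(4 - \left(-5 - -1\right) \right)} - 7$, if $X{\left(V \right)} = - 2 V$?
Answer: $57$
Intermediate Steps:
$- 4 X{\left(4 - \left(-5 - -1\right) \right)} - 7 = - 4 \left(- 2 \left(4 - \left(-5 - -1\right)\right)\right) - 7 = - 4 \left(- 2 \left(4 - \left(-5 + 1\right)\right)\right) - 7 = - 4 \left(- 2 \left(4 - -4\right)\right) - 7 = - 4 \left(- 2 \left(4 + 4\right)\right) - 7 = - 4 \left(\left(-2\right) 8\right) - 7 = \left(-4\right) \left(-16\right) - 7 = 64 - 7 = 57$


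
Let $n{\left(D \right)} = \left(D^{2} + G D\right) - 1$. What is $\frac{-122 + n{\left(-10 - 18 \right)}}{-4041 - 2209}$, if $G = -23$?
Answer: $- \frac{261}{1250} \approx -0.2088$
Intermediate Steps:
$n{\left(D \right)} = -1 + D^{2} - 23 D$ ($n{\left(D \right)} = \left(D^{2} - 23 D\right) - 1 = -1 + D^{2} - 23 D$)
$\frac{-122 + n{\left(-10 - 18 \right)}}{-4041 - 2209} = \frac{-122 - \left(1 - \left(-10 - 18\right)^{2} + 23 \left(-10 - 18\right)\right)}{-4041 - 2209} = \frac{-122 - \left(1 - \left(-10 - 18\right)^{2} + 23 \left(-10 - 18\right)\right)}{-6250} = \left(-122 - \left(-643 - 784\right)\right) \left(- \frac{1}{6250}\right) = \left(-122 + \left(-1 + 784 + 644\right)\right) \left(- \frac{1}{6250}\right) = \left(-122 + 1427\right) \left(- \frac{1}{6250}\right) = 1305 \left(- \frac{1}{6250}\right) = - \frac{261}{1250}$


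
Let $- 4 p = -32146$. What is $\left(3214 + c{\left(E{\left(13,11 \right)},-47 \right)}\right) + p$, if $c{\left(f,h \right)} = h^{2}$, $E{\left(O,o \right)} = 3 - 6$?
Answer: $\frac{26919}{2} \approx 13460.0$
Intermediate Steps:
$E{\left(O,o \right)} = -3$
$p = \frac{16073}{2}$ ($p = \left(- \frac{1}{4}\right) \left(-32146\right) = \frac{16073}{2} \approx 8036.5$)
$\left(3214 + c{\left(E{\left(13,11 \right)},-47 \right)}\right) + p = \left(3214 + \left(-47\right)^{2}\right) + \frac{16073}{2} = \left(3214 + 2209\right) + \frac{16073}{2} = 5423 + \frac{16073}{2} = \frac{26919}{2}$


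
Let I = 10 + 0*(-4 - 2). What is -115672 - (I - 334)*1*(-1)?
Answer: -115996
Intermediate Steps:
I = 10 (I = 10 + 0*(-6) = 10 + 0 = 10)
-115672 - (I - 334)*1*(-1) = -115672 - (10 - 334)*1*(-1) = -115672 - (-324)*(-1) = -115672 - 1*324 = -115672 - 324 = -115996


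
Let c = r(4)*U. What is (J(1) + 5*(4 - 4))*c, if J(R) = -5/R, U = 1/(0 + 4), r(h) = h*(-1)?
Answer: 5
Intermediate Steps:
r(h) = -h
U = 1/4 ≈ 0.25000
c = -1 (c = -1*4*(1/4) = -4*1/4 = -1)
(J(1) + 5*(4 - 4))*c = (-5/1 + 5*(4 - 4))*(-1) = (-5*1 + 5*0)*(-1) = (-5 + 0)*(-1) = -5*(-1) = 5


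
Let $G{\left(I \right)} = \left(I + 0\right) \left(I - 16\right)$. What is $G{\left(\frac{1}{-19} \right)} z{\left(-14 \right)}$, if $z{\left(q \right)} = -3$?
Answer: $- \frac{915}{361} \approx -2.5346$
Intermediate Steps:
$G{\left(I \right)} = I \left(-16 + I\right)$
$G{\left(\frac{1}{-19} \right)} z{\left(-14 \right)} = \frac{-16 + \frac{1}{-19}}{-19} \left(-3\right) = - \frac{-16 - \frac{1}{19}}{19} \left(-3\right) = \left(- \frac{1}{19}\right) \left(- \frac{305}{19}\right) \left(-3\right) = \frac{305}{361} \left(-3\right) = - \frac{915}{361}$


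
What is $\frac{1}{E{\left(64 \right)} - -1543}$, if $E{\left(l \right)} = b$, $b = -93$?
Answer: $\frac{1}{1450} \approx 0.00068966$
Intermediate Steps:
$E{\left(l \right)} = -93$
$\frac{1}{E{\left(64 \right)} - -1543} = \frac{1}{-93 - -1543} = \frac{1}{-93 + \left(-1008 + 2551\right)} = \frac{1}{-93 + 1543} = \frac{1}{1450}$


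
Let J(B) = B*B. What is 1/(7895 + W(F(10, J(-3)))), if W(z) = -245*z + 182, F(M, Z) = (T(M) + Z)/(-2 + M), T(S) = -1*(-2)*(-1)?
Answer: 8/62901 ≈ 0.00012718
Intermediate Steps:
J(B) = B²
T(S) = -2 (T(S) = 2*(-1) = -2)
F(M, Z) = (-2 + Z)/(-2 + M)
W(z) = 182 - 245*z
1/(7895 + W(F(10, J(-3)))) = 1/(7895 + (182 - 245*(-2 + (-3)²)/(-2 + 10))) = 1/(7895 + (182 - 245*(-2 + 9)/8)) = 1/(7895 + (182 - 245*7/8)) = 1/(7895 + (182 - 1715/8)) = 1/(7895 - 259/8) = 1/(62901/8) = 8/62901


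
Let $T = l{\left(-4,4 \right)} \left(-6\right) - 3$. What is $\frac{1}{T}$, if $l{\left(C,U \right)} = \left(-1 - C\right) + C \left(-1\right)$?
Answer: $- \frac{1}{45} \approx -0.022222$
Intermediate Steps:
$l{\left(C,U \right)} = -1 - 2 C$ ($l{\left(C,U \right)} = \left(-1 - C\right) - C = -1 - 2 C$)
$T = -45$ ($T = \left(-1 - -8\right) \left(-6\right) - 3 = \left(-1 + 8\right) \left(-6\right) - 3 = 7 \left(-6\right) - 3 = -42 - 3 = -45$)
$\frac{1}{T} = \frac{1}{-45} = - \frac{1}{45}$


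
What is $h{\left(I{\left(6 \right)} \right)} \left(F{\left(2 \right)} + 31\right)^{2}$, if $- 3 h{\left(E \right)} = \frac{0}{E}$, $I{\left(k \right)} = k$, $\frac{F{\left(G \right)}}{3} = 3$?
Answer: $0$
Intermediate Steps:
$F{\left(G \right)} = 9$ ($F{\left(G \right)} = 3 \cdot 3 = 9$)
$h{\left(E \right)} = 0$ ($h{\left(E \right)} = - \frac{0 \frac{1}{E}}{3} = \left(- \frac{1}{3}\right) 0 = 0$)
$h{\left(I{\left(6 \right)} \right)} \left(F{\left(2 \right)} + 31\right)^{2} = 0 \left(9 + 31\right)^{2} = 0 \cdot 40^{2} = 0 \cdot 1600 = 0$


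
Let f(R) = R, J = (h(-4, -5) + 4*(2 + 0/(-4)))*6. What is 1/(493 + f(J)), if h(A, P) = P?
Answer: 1/511 ≈ 0.0019569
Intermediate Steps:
J = 18 (J = (-5 + 4*(2 + 0/(-4)))*6 = (-5 + 4*(2 + 0*(-¼)))*6 = (-5 + 4*(2 + 0))*6 = (-5 + 4*2)*6 = (-5 + 8)*6 = 3*6 = 18)
1/(493 + f(J)) = 1/(493 + 18) = 1/511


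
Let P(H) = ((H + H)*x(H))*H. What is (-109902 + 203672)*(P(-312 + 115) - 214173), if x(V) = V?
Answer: -1453896254630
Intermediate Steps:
P(H) = 2*H³ (P(H) = ((H + H)*H)*H = ((2*H)*H)*H = (2*H²)*H = 2*H³)
(-109902 + 203672)*(P(-312 + 115) - 214173) = (-109902 + 203672)*(2*(-312 + 115)³ - 214173) = 93770*(2*(-197)³ - 214173) = 93770*(2*(-7645373) - 214173) = 93770*(-15290746 - 214173) = 93770*(-15504919) = -1453896254630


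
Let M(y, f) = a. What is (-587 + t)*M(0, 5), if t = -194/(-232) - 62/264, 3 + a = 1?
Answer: 1122367/957 ≈ 1172.8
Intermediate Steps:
a = -2 (a = -3 + 1 = -2)
t = 1151/1914 (t = -194*(-1/232) - 62*1/264 = 97/116 - 31/132 = 1151/1914 ≈ 0.60136)
M(y, f) = -2
(-587 + t)*M(0, 5) = (-587 + 1151/1914)*(-2) = -1122367/1914*(-2) = 1122367/957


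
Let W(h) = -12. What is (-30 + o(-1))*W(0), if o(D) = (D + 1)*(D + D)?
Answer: 360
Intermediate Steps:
o(D) = 2*D*(1 + D) (o(D) = (1 + D)*(2*D) = 2*D*(1 + D))
(-30 + o(-1))*W(0) = (-30 + 2*(-1)*(1 - 1))*(-12) = (-30 + 2*(-1)*0)*(-12) = (-30 + 0)*(-12) = -30*(-12) = 360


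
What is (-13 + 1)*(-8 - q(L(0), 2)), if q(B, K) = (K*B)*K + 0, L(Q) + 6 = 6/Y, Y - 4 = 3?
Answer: -1056/7 ≈ -150.86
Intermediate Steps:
Y = 7 (Y = 4 + 3 = 7)
L(Q) = -36/7 (L(Q) = -6 + 6/7 = -36/7)
q(B, K) = B*K**2 (q(B, K) = (B*K)*K + 0 = B*K**2 + 0 = B*K**2)
(-13 + 1)*(-8 - q(L(0), 2)) = (-13 + 1)*(-8 - (-36)*2**2/7) = -12*(-8 - (-36)*4/7) = -12*(-8 - 1*(-144/7)) = -12*(-8 + 144/7) = -12*88/7 = -1056/7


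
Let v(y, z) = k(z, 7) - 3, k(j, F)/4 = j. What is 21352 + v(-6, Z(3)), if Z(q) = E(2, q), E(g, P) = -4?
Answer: 21333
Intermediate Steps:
k(j, F) = 4*j
Z(q) = -4
v(y, z) = -3 + 4*z (v(y, z) = 4*z - 3 = -3 + 4*z)
21352 + v(-6, Z(3)) = 21352 + (-3 + 4*(-4)) = 21352 + (-3 - 16) = 21352 - 19 = 21333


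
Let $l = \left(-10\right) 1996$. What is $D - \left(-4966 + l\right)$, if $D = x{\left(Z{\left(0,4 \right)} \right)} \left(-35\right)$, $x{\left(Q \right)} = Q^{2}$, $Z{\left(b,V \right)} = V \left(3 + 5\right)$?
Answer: $-10914$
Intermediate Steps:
$Z{\left(b,V \right)} = 8 V$ ($Z{\left(b,V \right)} = V 8 = 8 V$)
$l = -19960$
$D = -35840$ ($D = \left(8 \cdot 4\right)^{2} \left(-35\right) = 32^{2} \left(-35\right) = 1024 \left(-35\right) = -35840$)
$D - \left(-4966 + l\right) = -35840 - \left(-4966 - 19960\right) = -35840 - -24926 = -35840 + 24926 = -10914$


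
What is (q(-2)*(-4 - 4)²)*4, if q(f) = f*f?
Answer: 1024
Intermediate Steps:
q(f) = f²
(q(-2)*(-4 - 4)²)*4 = ((-2)²*(-4 - 4)²)*4 = (4*(-8)²)*4 = (4*64)*4 = 256*4 = 1024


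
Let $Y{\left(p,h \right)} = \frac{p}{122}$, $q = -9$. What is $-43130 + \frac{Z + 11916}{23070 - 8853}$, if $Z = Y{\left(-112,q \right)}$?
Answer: $- \frac{37403204990}{867237} \approx -43129.0$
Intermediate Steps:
$Y{\left(p,h \right)} = \frac{p}{122}$ ($Y{\left(p,h \right)} = p \frac{1}{122} = \frac{p}{122}$)
$Z = - \frac{56}{61}$ ($Z = \frac{1}{122} \left(-112\right) = - \frac{56}{61} \approx -0.91803$)
$-43130 + \frac{Z + 11916}{23070 - 8853} = -43130 + \frac{- \frac{56}{61} + 11916}{23070 - 8853} = -43130 + \frac{726820}{61 \cdot 14217} = -43130 + \frac{726820}{61} \cdot \frac{1}{14217} = -43130 + \frac{726820}{867237} = - \frac{37403204990}{867237}$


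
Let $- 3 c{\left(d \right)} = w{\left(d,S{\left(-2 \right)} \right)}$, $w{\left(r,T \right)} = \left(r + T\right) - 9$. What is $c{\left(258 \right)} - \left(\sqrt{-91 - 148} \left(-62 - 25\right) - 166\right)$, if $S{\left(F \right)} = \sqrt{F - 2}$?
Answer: $83 - \frac{2 i}{3} + 87 i \sqrt{239} \approx 83.0 + 1344.3 i$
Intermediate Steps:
$S{\left(F \right)} = \sqrt{-2 + F}$
$w{\left(r,T \right)} = -9 + T + r$ ($w{\left(r,T \right)} = \left(T + r\right) - 9 = -9 + T + r$)
$c{\left(d \right)} = 3 - \frac{2 i}{3} - \frac{d}{3}$ ($c{\left(d \right)} = - \frac{-9 + \sqrt{-2 - 2} + d}{3} = - \frac{-9 + \sqrt{-4} + d}{3} = - \frac{-9 + 2 i + d}{3} = - \frac{-9 + d + 2 i}{3} = 3 - \frac{2 i}{3} - \frac{d}{3}$)
$c{\left(258 \right)} - \left(\sqrt{-91 - 148} \left(-62 - 25\right) - 166\right) = \left(3 - \frac{2 i}{3} - 86\right) - \left(\sqrt{-91 - 148} \left(-62 - 25\right) - 166\right) = \left(3 - \frac{2 i}{3} - 86\right) - \left(\sqrt{-239} \left(-62 - 25\right) - 166\right) = \left(-83 - \frac{2 i}{3}\right) - \left(i \sqrt{239} \left(-87\right) - 166\right) = \left(-83 - \frac{2 i}{3}\right) - \left(- 87 i \sqrt{239} - 166\right) = \left(-83 - \frac{2 i}{3}\right) - \left(-166 - 87 i \sqrt{239}\right) = \left(-83 - \frac{2 i}{3}\right) + \left(166 + 87 i \sqrt{239}\right) = 83 - \frac{2 i}{3} + 87 i \sqrt{239}$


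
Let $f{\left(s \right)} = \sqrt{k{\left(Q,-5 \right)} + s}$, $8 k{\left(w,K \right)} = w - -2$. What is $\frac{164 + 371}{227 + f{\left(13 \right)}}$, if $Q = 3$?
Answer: $\frac{971560}{412123} - \frac{1070 \sqrt{218}}{412123} \approx 2.3191$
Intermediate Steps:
$k{\left(w,K \right)} = \frac{1}{4} + \frac{w}{8}$ ($k{\left(w,K \right)} = \frac{w - -2}{8} = \frac{w + 2}{8} = \frac{2 + w}{8} = \frac{1}{4} + \frac{w}{8}$)
$f{\left(s \right)} = \sqrt{\frac{5}{8} + s}$ ($f{\left(s \right)} = \sqrt{\left(\frac{1}{4} + \frac{1}{8} \cdot 3\right) + s} = \sqrt{\left(\frac{1}{4} + \frac{3}{8}\right) + s} = \sqrt{\frac{5}{8} + s}$)
$\frac{164 + 371}{227 + f{\left(13 \right)}} = \frac{164 + 371}{227 + \frac{\sqrt{10 + 16 \cdot 13}}{4}} = \frac{535}{227 + \frac{\sqrt{10 + 208}}{4}} = \frac{535}{227 + \frac{\sqrt{218}}{4}}$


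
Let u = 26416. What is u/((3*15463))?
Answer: 26416/46389 ≈ 0.56945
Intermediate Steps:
u/((3*15463)) = 26416/((3*15463)) = 26416/46389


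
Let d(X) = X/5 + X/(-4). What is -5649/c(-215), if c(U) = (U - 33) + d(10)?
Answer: 1614/71 ≈ 22.732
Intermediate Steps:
d(X) = -X/20 (d(X) = X*(⅕) + X*(-¼) = X/5 - X/4 = -X/20)
c(U) = -67/2 + U (c(U) = (U - 33) - 1/20*10 = (-33 + U) - ½ = -67/2 + U)
-5649/c(-215) = -5649/(-67/2 - 215) = -5649/(-497/2) = -5649*(-2/497) = 1614/71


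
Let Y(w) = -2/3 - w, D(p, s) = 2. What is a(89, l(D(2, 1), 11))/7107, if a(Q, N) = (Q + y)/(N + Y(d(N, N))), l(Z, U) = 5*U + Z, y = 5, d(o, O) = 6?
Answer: 94/357719 ≈ 0.00026278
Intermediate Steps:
Y(w) = -⅔ - w (Y(w) = -2*⅓ - w = -⅔ - w)
l(Z, U) = Z + 5*U
a(Q, N) = (5 + Q)/(-20/3 + N) (a(Q, N) = (Q + 5)/(N + (-⅔ - 1*6)) = (5 + Q)/(N + (-⅔ - 6)) = (5 + Q)/(N - 20/3) = (5 + Q)/(-20/3 + N))
a(89, l(D(2, 1), 11))/7107 = (3*(5 + 89)/(-20 + 3*(2 + 5*11)))/7107 = (3*94/(-20 + 3*(2 + 55)))*(1/7107) = (3*94/(-20 + 3*57))*(1/7107) = (3*94/(-20 + 171))*(1/7107) = (3*94/151)*(1/7107) = (3*(1/151)*94)*(1/7107) = (282/151)*(1/7107) = 94/357719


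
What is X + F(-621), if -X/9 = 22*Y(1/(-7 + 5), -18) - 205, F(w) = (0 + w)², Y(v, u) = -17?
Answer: 390852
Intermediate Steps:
F(w) = w²
X = 5211 (X = -9*(22*(-17) - 205) = -9*(-374 - 205) = -9*(-579) = 5211)
X + F(-621) = 5211 + (-621)² = 5211 + 385641 = 390852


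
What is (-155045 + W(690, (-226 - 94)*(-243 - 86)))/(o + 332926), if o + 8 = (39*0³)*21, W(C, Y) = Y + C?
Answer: -49075/332918 ≈ -0.14741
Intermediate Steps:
W(C, Y) = C + Y
o = -8 (o = -8 + (39*0³)*21 = -8 + (39*0)*21 = -8 + 0*21 = -8 + 0 = -8)
(-155045 + W(690, (-226 - 94)*(-243 - 86)))/(o + 332926) = (-155045 + (690 + (-226 - 94)*(-243 - 86)))/(-8 + 332926) = (-155045 + (690 - 320*(-329)))/332918 = (-155045 + (690 + 105280))*(1/332918) = (-155045 + 105970)*(1/332918) = -49075*1/332918 = -49075/332918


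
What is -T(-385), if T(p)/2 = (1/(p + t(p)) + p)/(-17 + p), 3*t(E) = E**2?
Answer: -56621947/29561070 ≈ -1.9154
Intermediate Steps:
t(E) = E**2/3
T(p) = 2*(p + 1/(p + p**2/3))/(-17 + p) (T(p) = 2*((1/(p + p**2/3) + p)/(-17 + p)) = 2*((p + 1/(p + p**2/3))/(-17 + p)) = 2*(p + 1/(p + p**2/3))/(-17 + p))
-T(-385) = -2*(3 + (-385)**3 + 3*(-385)**2)/((-385)*(-51 + (-385)**2 - 14*(-385))) = -2*(-1)*(3 - 57066625 + 3*148225)/(385*(-51 + 148225 + 5390)) = -2*(-1)*(3 - 57066625 + 444675)/(385*153564) = -2*(-1)*(-56621947)/(385*153564) = -1*56621947/29561070 = -56621947/29561070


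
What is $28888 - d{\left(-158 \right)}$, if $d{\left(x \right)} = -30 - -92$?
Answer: $28826$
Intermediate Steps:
$d{\left(x \right)} = 62$ ($d{\left(x \right)} = -30 + 92 = 62$)
$28888 - d{\left(-158 \right)} = 28888 - 62 = 28826$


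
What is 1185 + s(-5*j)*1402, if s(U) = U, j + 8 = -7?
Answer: 106335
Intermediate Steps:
j = -15 (j = -8 - 7 = -15)
1185 + s(-5*j)*1402 = 1185 - 5*(-15)*1402 = 1185 + 75*1402 = 1185 + 105150 = 106335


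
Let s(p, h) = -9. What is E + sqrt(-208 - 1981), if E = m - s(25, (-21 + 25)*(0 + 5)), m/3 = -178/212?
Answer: 687/106 + I*sqrt(2189) ≈ 6.4811 + 46.787*I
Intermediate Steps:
m = -267/106 (m = 3*(-178/212) = 3*(-178*1/212) = 3*(-89/106) = -267/106 ≈ -2.5189)
E = 687/106 (E = -267/106 - 1*(-9) = -267/106 + 9 = 687/106 ≈ 6.4811)
E + sqrt(-208 - 1981) = 687/106 + sqrt(-208 - 1981) = 687/106 + sqrt(-2189) = 687/106 + I*sqrt(2189)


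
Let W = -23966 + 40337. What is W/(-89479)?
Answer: -16371/89479 ≈ -0.18296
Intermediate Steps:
W = 16371
W/(-89479) = 16371/(-89479) = 16371*(-1/89479) = -16371/89479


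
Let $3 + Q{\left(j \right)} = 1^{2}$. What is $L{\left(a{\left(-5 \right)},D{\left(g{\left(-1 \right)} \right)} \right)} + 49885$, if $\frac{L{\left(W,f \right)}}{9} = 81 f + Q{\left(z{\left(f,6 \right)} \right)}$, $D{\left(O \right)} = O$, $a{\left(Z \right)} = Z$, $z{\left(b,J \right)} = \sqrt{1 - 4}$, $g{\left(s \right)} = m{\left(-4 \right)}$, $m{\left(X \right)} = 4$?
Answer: $52783$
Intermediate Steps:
$g{\left(s \right)} = 4$
$z{\left(b,J \right)} = i \sqrt{3}$ ($z{\left(b,J \right)} = \sqrt{-3} = i \sqrt{3}$)
$Q{\left(j \right)} = -2$ ($Q{\left(j \right)} = -3 + 1^{2} = -3 + 1 = -2$)
$L{\left(W,f \right)} = -18 + 729 f$ ($L{\left(W,f \right)} = 9 \left(81 f - 2\right) = 9 \left(-2 + 81 f\right) = -18 + 729 f$)
$L{\left(a{\left(-5 \right)},D{\left(g{\left(-1 \right)} \right)} \right)} + 49885 = \left(-18 + 729 \cdot 4\right) + 49885 = \left(-18 + 2916\right) + 49885 = 2898 + 49885 = 52783$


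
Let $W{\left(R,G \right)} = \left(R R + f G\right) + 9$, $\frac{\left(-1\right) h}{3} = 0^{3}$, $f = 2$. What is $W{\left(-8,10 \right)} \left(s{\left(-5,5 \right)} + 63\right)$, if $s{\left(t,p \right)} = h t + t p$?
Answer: $3534$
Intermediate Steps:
$h = 0$ ($h = - 3 \cdot 0^{3} = \left(-3\right) 0 = 0$)
$s{\left(t,p \right)} = p t$ ($s{\left(t,p \right)} = 0 t + t p = 0 + p t = p t$)
$W{\left(R,G \right)} = 9 + R^{2} + 2 G$ ($W{\left(R,G \right)} = \left(R R + 2 G\right) + 9 = \left(R^{2} + 2 G\right) + 9 = 9 + R^{2} + 2 G$)
$W{\left(-8,10 \right)} \left(s{\left(-5,5 \right)} + 63\right) = \left(9 + \left(-8\right)^{2} + 2 \cdot 10\right) \left(5 \left(-5\right) + 63\right) = \left(9 + 64 + 20\right) \left(-25 + 63\right) = 93 \cdot 38 = 3534$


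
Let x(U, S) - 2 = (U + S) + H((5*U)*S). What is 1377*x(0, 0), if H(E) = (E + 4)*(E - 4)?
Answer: -19278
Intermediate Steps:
H(E) = (-4 + E)*(4 + E) (H(E) = (4 + E)*(-4 + E) = (-4 + E)*(4 + E))
x(U, S) = -14 + S + U + 25*S²*U² (x(U, S) = 2 + ((U + S) + (-16 + ((5*U)*S)²)) = 2 + ((S + U) + (-16 + (5*S*U)²)) = 2 + ((S + U) + (-16 + 25*S²*U²)) = 2 + (-16 + S + U + 25*S²*U²) = -14 + S + U + 25*S²*U²)
1377*x(0, 0) = 1377*(-14 + 0 + 0 + 25*0²*0²) = 1377*(-14 + 0 + 0 + 25*0*0) = 1377*(-14 + 0 + 0 + 0) = 1377*(-14) = -19278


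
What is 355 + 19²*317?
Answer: 114792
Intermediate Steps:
355 + 19²*317 = 355 + 361*317 = 355 + 114437 = 114792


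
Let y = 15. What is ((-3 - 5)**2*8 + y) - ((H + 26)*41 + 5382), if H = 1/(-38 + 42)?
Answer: -23725/4 ≈ -5931.3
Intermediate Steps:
H = 1/4 ≈ 0.25000
((-3 - 5)**2*8 + y) - ((H + 26)*41 + 5382) = ((-3 - 5)**2*8 + 15) - ((1/4 + 26)*41 + 5382) = ((-8)**2*8 + 15) - ((105/4)*41 + 5382) = (64*8 + 15) - (4305/4 + 5382) = (512 + 15) - 1*25833/4 = 527 - 25833/4 = -23725/4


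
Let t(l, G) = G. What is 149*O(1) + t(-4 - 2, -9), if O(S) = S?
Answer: 140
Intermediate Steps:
149*O(1) + t(-4 - 2, -9) = 149*1 - 9 = 149 - 9 = 140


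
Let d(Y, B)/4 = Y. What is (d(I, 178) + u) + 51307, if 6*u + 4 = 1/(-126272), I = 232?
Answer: 13191467477/252544 ≈ 52234.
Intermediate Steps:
d(Y, B) = 4*Y
u = -168363/252544 (u = -2/3 + (1/6)/(-126272) = -2/3 + (1/6)*(-1/126272) = -2/3 - 1/757632 = -168363/252544 ≈ -0.66667)
(d(I, 178) + u) + 51307 = (4*232 - 168363/252544) + 51307 = (928 - 168363/252544) + 51307 = 234192469/252544 + 51307 = 13191467477/252544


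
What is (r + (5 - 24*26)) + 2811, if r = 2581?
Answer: 4773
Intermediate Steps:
(r + (5 - 24*26)) + 2811 = (2581 + (5 - 24*26)) + 2811 = (2581 + (5 - 624)) + 2811 = (2581 - 619) + 2811 = 1962 + 2811 = 4773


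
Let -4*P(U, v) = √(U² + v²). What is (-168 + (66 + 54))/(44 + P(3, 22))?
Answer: -11264/10161 - 64*√493/10161 ≈ -1.2484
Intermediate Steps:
P(U, v) = -√(U² + v²)/4
(-168 + (66 + 54))/(44 + P(3, 22)) = (-168 + (66 + 54))/(44 - √(3² + 22²)/4) = (-168 + 120)/(44 - √(9 + 484)/4) = -48/(44 - √493/4)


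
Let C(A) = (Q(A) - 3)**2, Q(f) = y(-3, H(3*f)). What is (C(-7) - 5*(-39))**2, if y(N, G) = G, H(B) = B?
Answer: 594441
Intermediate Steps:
Q(f) = 3*f
C(A) = (-3 + 3*A)**2 (C(A) = (3*A - 3)**2 = (-3 + 3*A)**2)
(C(-7) - 5*(-39))**2 = (9*(-1 - 7)**2 - 5*(-39))**2 = (9*(-8)**2 + 195)**2 = (9*64 + 195)**2 = (576 + 195)**2 = 771**2 = 594441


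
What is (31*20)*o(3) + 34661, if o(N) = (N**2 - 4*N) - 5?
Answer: 29701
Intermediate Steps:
o(N) = -5 + N**2 - 4*N
(31*20)*o(3) + 34661 = (31*20)*(-5 + 3**2 - 4*3) + 34661 = 620*(-5 + 9 - 12) + 34661 = 620*(-8) + 34661 = -4960 + 34661 = 29701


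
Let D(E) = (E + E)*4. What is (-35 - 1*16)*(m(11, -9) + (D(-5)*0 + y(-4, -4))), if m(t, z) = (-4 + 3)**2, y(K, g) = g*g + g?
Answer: -663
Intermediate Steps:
y(K, g) = g + g**2 (y(K, g) = g**2 + g = g + g**2)
m(t, z) = 1 (m(t, z) = (-1)**2 = 1)
D(E) = 8*E (D(E) = (2*E)*4 = 8*E)
(-35 - 1*16)*(m(11, -9) + (D(-5)*0 + y(-4, -4))) = (-35 - 1*16)*(1 + ((8*(-5))*0 - 4*(1 - 4))) = (-35 - 16)*(1 + (-40*0 - 4*(-3))) = -51*(1 + (0 + 12)) = -51*(1 + 12) = -51*13 = -663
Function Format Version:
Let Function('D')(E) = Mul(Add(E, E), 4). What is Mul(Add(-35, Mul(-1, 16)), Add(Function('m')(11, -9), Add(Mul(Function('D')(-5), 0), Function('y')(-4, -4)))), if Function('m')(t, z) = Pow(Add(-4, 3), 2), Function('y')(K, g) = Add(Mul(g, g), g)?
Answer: -663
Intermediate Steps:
Function('y')(K, g) = Add(g, Pow(g, 2)) (Function('y')(K, g) = Add(Pow(g, 2), g) = Add(g, Pow(g, 2)))
Function('m')(t, z) = 1 (Function('m')(t, z) = Pow(-1, 2) = 1)
Function('D')(E) = Mul(8, E) (Function('D')(E) = Mul(Mul(2, E), 4) = Mul(8, E))
Mul(Add(-35, Mul(-1, 16)), Add(Function('m')(11, -9), Add(Mul(Function('D')(-5), 0), Function('y')(-4, -4)))) = Mul(Add(-35, Mul(-1, 16)), Add(1, Add(Mul(Mul(8, -5), 0), Mul(-4, Add(1, -4))))) = Mul(Add(-35, -16), Add(1, Add(Mul(-40, 0), Mul(-4, -3)))) = Mul(-51, Add(1, Add(0, 12))) = Mul(-51, Add(1, 12)) = Mul(-51, 13) = -663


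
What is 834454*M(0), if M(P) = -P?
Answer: 0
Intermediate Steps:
834454*M(0) = 834454*(-1*0) = 834454*0 = 0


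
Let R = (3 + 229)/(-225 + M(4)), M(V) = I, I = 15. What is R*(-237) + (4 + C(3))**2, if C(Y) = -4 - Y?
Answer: 9479/35 ≈ 270.83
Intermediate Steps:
M(V) = 15
R = -116/105 (R = (3 + 229)/(-225 + 15) = 232/(-210) = 232*(-1/210) = -116/105 ≈ -1.1048)
R*(-237) + (4 + C(3))**2 = -116/105*(-237) + (4 + (-4 - 1*3))**2 = 9164/35 + (4 + (-4 - 3))**2 = 9164/35 + (4 - 7)**2 = 9164/35 + (-3)**2 = 9164/35 + 9 = 9479/35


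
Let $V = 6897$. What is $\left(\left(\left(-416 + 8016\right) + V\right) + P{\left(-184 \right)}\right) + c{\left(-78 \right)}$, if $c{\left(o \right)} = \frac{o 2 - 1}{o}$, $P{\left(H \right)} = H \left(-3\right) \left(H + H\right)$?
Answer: $- \frac{14713685}{78} \approx -1.8864 \cdot 10^{5}$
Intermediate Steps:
$P{\left(H \right)} = - 6 H^{2}$ ($P{\left(H \right)} = - 3 H 2 H = - 6 H^{2}$)
$c{\left(o \right)} = \frac{-1 + 2 o}{o}$ ($c{\left(o \right)} = \frac{2 o - 1}{o} = \frac{-1 + 2 o}{o}$)
$\left(\left(\left(-416 + 8016\right) + V\right) + P{\left(-184 \right)}\right) + c{\left(-78 \right)} = \left(\left(\left(-416 + 8016\right) + 6897\right) - 6 \left(-184\right)^{2}\right) + \left(2 - \frac{1}{-78}\right) = \left(\left(7600 + 6897\right) - 203136\right) + \left(2 - - \frac{1}{78}\right) = \left(14497 - 203136\right) + \left(2 + \frac{1}{78}\right) = -188639 + \frac{157}{78} = - \frac{14713685}{78}$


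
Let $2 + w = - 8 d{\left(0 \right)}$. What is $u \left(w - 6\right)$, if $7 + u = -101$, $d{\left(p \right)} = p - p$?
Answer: $864$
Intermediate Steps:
$d{\left(p \right)} = 0$
$u = -108$ ($u = -7 - 101 = -108$)
$w = -2$ ($w = -2 - 0 = -2 + 0 = -2$)
$u \left(w - 6\right) = - 108 \left(-2 - 6\right) = \left(-108\right) \left(-8\right) = 864$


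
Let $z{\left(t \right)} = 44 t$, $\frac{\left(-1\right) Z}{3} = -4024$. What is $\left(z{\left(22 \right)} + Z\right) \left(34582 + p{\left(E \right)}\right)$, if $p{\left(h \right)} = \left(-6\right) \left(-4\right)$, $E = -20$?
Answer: $451262240$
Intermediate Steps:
$Z = 12072$ ($Z = \left(-3\right) \left(-4024\right) = 12072$)
$p{\left(h \right)} = 24$
$\left(z{\left(22 \right)} + Z\right) \left(34582 + p{\left(E \right)}\right) = \left(44 \cdot 22 + 12072\right) \left(34582 + 24\right) = \left(968 + 12072\right) 34606 = 13040 \cdot 34606 = 451262240$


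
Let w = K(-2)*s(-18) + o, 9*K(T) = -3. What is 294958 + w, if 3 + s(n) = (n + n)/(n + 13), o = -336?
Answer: 1473103/5 ≈ 2.9462e+5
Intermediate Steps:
K(T) = -1/3 (K(T) = (1/9)*(-3) = -1/3)
s(n) = -3 + 2*n/(13 + n) (s(n) = -3 + (n + n)/(n + 13) = -3 + (2*n)/(13 + n) = -3 + 2*n/(13 + n))
w = -1687/5 (w = -(-39 - 1*(-18))/(3*(13 - 18)) - 336 = -(-39 + 18)/(3*(-5)) - 336 = -(-1)*(-21)/15 - 336 = -1/3*21/5 - 336 = -7/5 - 336 = -1687/5 ≈ -337.40)
294958 + w = 294958 - 1687/5 = 1473103/5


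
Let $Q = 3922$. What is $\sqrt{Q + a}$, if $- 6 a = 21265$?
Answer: $\frac{\sqrt{13602}}{6} \approx 19.438$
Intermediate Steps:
$a = - \frac{21265}{6}$ ($a = \left(- \frac{1}{6}\right) 21265 = - \frac{21265}{6} \approx -3544.2$)
$\sqrt{Q + a} = \sqrt{3922 - \frac{21265}{6}} = \sqrt{\frac{2267}{6}} = \frac{\sqrt{13602}}{6}$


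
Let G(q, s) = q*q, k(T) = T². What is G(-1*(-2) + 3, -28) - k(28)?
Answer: -759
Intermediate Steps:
G(q, s) = q²
G(-1*(-2) + 3, -28) - k(28) = (-1*(-2) + 3)² - 1*28² = (2 + 3)² - 1*784 = 5² - 784 = 25 - 784 = -759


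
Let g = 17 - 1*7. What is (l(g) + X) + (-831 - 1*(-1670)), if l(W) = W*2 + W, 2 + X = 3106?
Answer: 3973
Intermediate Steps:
X = 3104 (X = -2 + 3106 = 3104)
g = 10 (g = 17 - 7 = 10)
l(W) = 3*W (l(W) = 2*W + W = 3*W)
(l(g) + X) + (-831 - 1*(-1670)) = (3*10 + 3104) + (-831 - 1*(-1670)) = (30 + 3104) + (-831 + 1670) = 3134 + 839 = 3973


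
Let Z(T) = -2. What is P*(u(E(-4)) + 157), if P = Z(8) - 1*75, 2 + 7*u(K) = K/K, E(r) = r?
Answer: -12078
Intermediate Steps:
u(K) = -1/7 (u(K) = -2/7 + (K/K)/7 = -2/7 + (1/7)*1 = -2/7 + 1/7 = -1/7)
P = -77 (P = -2 - 1*75 = -2 - 75 = -77)
P*(u(E(-4)) + 157) = -77*(-1/7 + 157) = -77*1098/7 = -12078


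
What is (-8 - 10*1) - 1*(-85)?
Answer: 67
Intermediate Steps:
(-8 - 10*1) - 1*(-85) = (-8 - 10) + 85 = -18 + 85 = 67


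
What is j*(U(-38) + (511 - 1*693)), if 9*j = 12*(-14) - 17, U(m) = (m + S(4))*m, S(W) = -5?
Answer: -89540/3 ≈ -29847.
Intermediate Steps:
U(m) = m*(-5 + m) (U(m) = (m - 5)*m = (-5 + m)*m = m*(-5 + m))
j = -185/9 (j = (12*(-14) - 17)/9 = (-168 - 17)/9 = (1/9)*(-185) = -185/9 ≈ -20.556)
j*(U(-38) + (511 - 1*693)) = -185*(-38*(-5 - 38) + (511 - 1*693))/9 = -185*(-38*(-43) + (511 - 693))/9 = -185*(1634 - 182)/9 = -185/9*1452 = -89540/3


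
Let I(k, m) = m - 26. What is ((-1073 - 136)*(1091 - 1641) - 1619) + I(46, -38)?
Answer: 663267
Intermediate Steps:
I(k, m) = -26 + m
((-1073 - 136)*(1091 - 1641) - 1619) + I(46, -38) = ((-1073 - 136)*(1091 - 1641) - 1619) + (-26 - 38) = (-1209*(-550) - 1619) - 64 = (664950 - 1619) - 64 = 663331 - 64 = 663267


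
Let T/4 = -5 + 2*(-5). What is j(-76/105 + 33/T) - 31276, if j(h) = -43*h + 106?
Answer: -2613679/84 ≈ -31115.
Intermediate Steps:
T = -60 (T = 4*(-5 + 2*(-5)) = 4*(-5 - 10) = 4*(-15) = -60)
j(h) = 106 - 43*h
j(-76/105 + 33/T) - 31276 = (106 - 43*(-76/105 + 33/(-60))) - 31276 = (106 - 43*(-76*1/105 + 33*(-1/60))) - 31276 = (106 - 43*(-76/105 - 11/20)) - 31276 = (106 - 43*(-107/84)) - 31276 = (106 + 4601/84) - 31276 = 13505/84 - 31276 = -2613679/84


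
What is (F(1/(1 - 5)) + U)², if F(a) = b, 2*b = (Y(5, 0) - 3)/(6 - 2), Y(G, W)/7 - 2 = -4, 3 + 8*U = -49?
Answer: 4761/64 ≈ 74.391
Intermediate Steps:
U = -13/2 (U = -3/8 + (⅛)*(-49) = -3/8 - 49/8 = -13/2 ≈ -6.5000)
Y(G, W) = -14 (Y(G, W) = 14 + 7*(-4) = 14 - 28 = -14)
b = -17/8 (b = ((-14 - 3)/(6 - 2))/2 = (-17/4)/2 = (-17*¼)/2 = (½)*(-17/4) = -17/8 ≈ -2.1250)
F(a) = -17/8
(F(1/(1 - 5)) + U)² = (-17/8 - 13/2)² = (-69/8)² = 4761/64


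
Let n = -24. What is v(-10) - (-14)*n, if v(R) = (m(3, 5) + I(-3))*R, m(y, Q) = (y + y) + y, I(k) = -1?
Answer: -416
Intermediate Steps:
m(y, Q) = 3*y (m(y, Q) = 2*y + y = 3*y)
v(R) = 8*R (v(R) = (3*3 - 1)*R = (9 - 1)*R = 8*R)
v(-10) - (-14)*n = 8*(-10) - (-14)*(-24) = -80 - 1*336 = -80 - 336 = -416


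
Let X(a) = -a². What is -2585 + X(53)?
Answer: -5394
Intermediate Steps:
-2585 + X(53) = -2585 - 1*53² = -2585 - 1*2809 = -2585 - 2809 = -5394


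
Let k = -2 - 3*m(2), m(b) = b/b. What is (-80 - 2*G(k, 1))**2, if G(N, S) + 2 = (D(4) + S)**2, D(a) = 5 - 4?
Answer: 7056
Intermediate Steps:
D(a) = 1
m(b) = 1
k = -5 (k = -2 - 3*1 = -2 - 3 = -5)
G(N, S) = -2 + (1 + S)**2
(-80 - 2*G(k, 1))**2 = (-80 - 2*(-2 + (1 + 1)**2))**2 = (-80 - 2*(-2 + 2**2))**2 = (-80 - 2*(-2 + 4))**2 = (-80 - 2*2)**2 = (-80 - 4)**2 = (-84)**2 = 7056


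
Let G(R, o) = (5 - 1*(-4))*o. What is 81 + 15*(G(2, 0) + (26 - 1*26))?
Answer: 81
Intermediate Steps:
G(R, o) = 9*o (G(R, o) = (5 + 4)*o = 9*o)
81 + 15*(G(2, 0) + (26 - 1*26)) = 81 + 15*(9*0 + (26 - 1*26)) = 81 + 15*(0 + (26 - 26)) = 81 + 15*(0 + 0) = 81 + 15*0 = 81 + 0 = 81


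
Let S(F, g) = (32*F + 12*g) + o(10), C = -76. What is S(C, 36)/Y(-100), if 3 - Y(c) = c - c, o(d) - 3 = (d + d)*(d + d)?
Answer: -1597/3 ≈ -532.33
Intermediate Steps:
o(d) = 3 + 4*d² (o(d) = 3 + (d + d)*(d + d) = 3 + (2*d)*(2*d) = 3 + 4*d²)
S(F, g) = 403 + 12*g + 32*F (S(F, g) = (32*F + 12*g) + (3 + 4*10²) = (12*g + 32*F) + (3 + 4*100) = (12*g + 32*F) + (3 + 400) = (12*g + 32*F) + 403 = 403 + 12*g + 32*F)
Y(c) = 3 (Y(c) = 3 - (c - c) = 3 - 1*0 = 3 + 0 = 3)
S(C, 36)/Y(-100) = (403 + 12*36 + 32*(-76))/3 = (403 + 432 - 2432)*(⅓) = -1597*⅓ = -1597/3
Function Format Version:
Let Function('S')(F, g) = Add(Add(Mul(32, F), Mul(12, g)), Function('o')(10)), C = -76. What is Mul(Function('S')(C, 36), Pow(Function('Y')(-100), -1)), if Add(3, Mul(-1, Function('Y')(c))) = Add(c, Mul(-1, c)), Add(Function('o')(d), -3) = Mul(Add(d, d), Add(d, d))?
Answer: Rational(-1597, 3) ≈ -532.33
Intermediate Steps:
Function('o')(d) = Add(3, Mul(4, Pow(d, 2))) (Function('o')(d) = Add(3, Mul(Add(d, d), Add(d, d))) = Add(3, Mul(Mul(2, d), Mul(2, d))) = Add(3, Mul(4, Pow(d, 2))))
Function('S')(F, g) = Add(403, Mul(12, g), Mul(32, F)) (Function('S')(F, g) = Add(Add(Mul(32, F), Mul(12, g)), Add(3, Mul(4, Pow(10, 2)))) = Add(Add(Mul(12, g), Mul(32, F)), Add(3, Mul(4, 100))) = Add(Add(Mul(12, g), Mul(32, F)), Add(3, 400)) = Add(Add(Mul(12, g), Mul(32, F)), 403) = Add(403, Mul(12, g), Mul(32, F)))
Function('Y')(c) = 3 (Function('Y')(c) = Add(3, Mul(-1, Add(c, Mul(-1, c)))) = Add(3, Mul(-1, 0)) = Add(3, 0) = 3)
Mul(Function('S')(C, 36), Pow(Function('Y')(-100), -1)) = Mul(Add(403, Mul(12, 36), Mul(32, -76)), Pow(3, -1)) = Mul(Add(403, 432, -2432), Rational(1, 3)) = Mul(-1597, Rational(1, 3)) = Rational(-1597, 3)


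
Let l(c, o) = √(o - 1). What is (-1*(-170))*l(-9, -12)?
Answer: 170*I*√13 ≈ 612.94*I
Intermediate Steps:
l(c, o) = √(-1 + o)
(-1*(-170))*l(-9, -12) = (-1*(-170))*√(-1 - 12) = 170*√(-13) = 170*(I*√13) = 170*I*√13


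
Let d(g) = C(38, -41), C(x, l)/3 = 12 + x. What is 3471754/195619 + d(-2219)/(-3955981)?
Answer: 13734163517824/773865047239 ≈ 17.747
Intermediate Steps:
C(x, l) = 36 + 3*x (C(x, l) = 3*(12 + x) = 36 + 3*x)
d(g) = 150 (d(g) = 36 + 3*38 = 36 + 114 = 150)
3471754/195619 + d(-2219)/(-3955981) = 3471754/195619 + 150/(-3955981) = 3471754*(1/195619) + 150*(-1/3955981) = 3471754/195619 - 150/3955981 = 13734163517824/773865047239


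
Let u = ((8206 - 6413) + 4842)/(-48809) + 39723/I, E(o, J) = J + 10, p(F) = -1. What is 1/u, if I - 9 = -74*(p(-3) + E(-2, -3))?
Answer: -7077305/647242044 ≈ -0.010935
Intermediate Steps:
E(o, J) = 10 + J
I = -435 (I = 9 - 74*(-1 + (10 - 3)) = 9 - 74*(-1 + 7) = 9 - 74*6 = 9 - 444 = -435)
u = -647242044/7077305 (u = ((8206 - 6413) + 4842)/(-48809) + 39723/(-435) = (1793 + 4842)*(-1/48809) + 39723*(-1/435) = 6635*(-1/48809) - 13241/145 = -6635/48809 - 13241/145 = -647242044/7077305 ≈ -91.453)
1/u = 1/(-647242044/7077305) = -7077305/647242044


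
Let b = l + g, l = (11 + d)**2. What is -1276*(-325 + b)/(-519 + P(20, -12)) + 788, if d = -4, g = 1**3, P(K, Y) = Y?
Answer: 67528/531 ≈ 127.17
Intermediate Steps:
g = 1
l = 49 (l = (11 - 4)**2 = 7**2 = 49)
b = 50 (b = 49 + 1 = 50)
-1276*(-325 + b)/(-519 + P(20, -12)) + 788 = -1276*(-325 + 50)/(-519 - 12) + 788 = -(-350900)/(-531) + 788 = -(-350900)*(-1)/531 + 788 = -1276*275/531 + 788 = -350900/531 + 788 = 67528/531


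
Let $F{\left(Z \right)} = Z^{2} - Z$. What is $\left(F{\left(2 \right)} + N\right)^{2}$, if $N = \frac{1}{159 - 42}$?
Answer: $\frac{55225}{13689} \approx 4.0343$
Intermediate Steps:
$N = \frac{1}{117} \approx 0.008547$
$\left(F{\left(2 \right)} + N\right)^{2} = \left(2 \left(-1 + 2\right) + \frac{1}{117}\right)^{2} = \left(2 \cdot 1 + \frac{1}{117}\right)^{2} = \left(2 + \frac{1}{117}\right)^{2} = \left(\frac{235}{117}\right)^{2} = \frac{55225}{13689}$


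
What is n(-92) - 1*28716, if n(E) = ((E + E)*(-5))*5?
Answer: -24116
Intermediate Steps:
n(E) = -50*E (n(E) = ((2*E)*(-5))*5 = -10*E*5 = -50*E)
n(-92) - 1*28716 = -50*(-92) - 1*28716 = 4600 - 28716 = -24116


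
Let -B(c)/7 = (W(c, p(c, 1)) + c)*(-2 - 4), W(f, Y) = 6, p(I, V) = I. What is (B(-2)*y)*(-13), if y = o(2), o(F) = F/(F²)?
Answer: -1092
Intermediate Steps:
o(F) = 1/F (o(F) = F/F² = 1/F)
y = ½ (y = 1/2 = ½ ≈ 0.50000)
B(c) = 252 + 42*c (B(c) = -7*(6 + c)*(-2 - 4) = -7*(6 + c)*(-6) = -7*(-36 - 6*c) = 252 + 42*c)
(B(-2)*y)*(-13) = ((252 + 42*(-2))*(½))*(-13) = ((252 - 84)*(½))*(-13) = (168*(½))*(-13) = 84*(-13) = -1092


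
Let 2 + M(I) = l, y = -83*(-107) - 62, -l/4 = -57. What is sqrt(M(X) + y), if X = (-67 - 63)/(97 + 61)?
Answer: 3*sqrt(1005) ≈ 95.105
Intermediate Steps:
l = 228 (l = -4*(-57) = 228)
X = -65/79 (X = -130/158 = -130*1/158 = -65/79 ≈ -0.82278)
y = 8819 (y = 8881 - 62 = 8819)
M(I) = 226 (M(I) = -2 + 228 = 226)
sqrt(M(X) + y) = sqrt(226 + 8819) = sqrt(9045) = 3*sqrt(1005)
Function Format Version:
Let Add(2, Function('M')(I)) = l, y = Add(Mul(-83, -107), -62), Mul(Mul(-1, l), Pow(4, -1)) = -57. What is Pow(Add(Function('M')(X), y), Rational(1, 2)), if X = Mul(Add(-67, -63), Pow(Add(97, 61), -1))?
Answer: Mul(3, Pow(1005, Rational(1, 2))) ≈ 95.105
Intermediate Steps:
l = 228 (l = Mul(-4, -57) = 228)
X = Rational(-65, 79) (X = Mul(-130, Pow(158, -1)) = Mul(-130, Rational(1, 158)) = Rational(-65, 79) ≈ -0.82278)
y = 8819 (y = Add(8881, -62) = 8819)
Function('M')(I) = 226 (Function('M')(I) = Add(-2, 228) = 226)
Pow(Add(Function('M')(X), y), Rational(1, 2)) = Pow(Add(226, 8819), Rational(1, 2)) = Pow(9045, Rational(1, 2)) = Mul(3, Pow(1005, Rational(1, 2)))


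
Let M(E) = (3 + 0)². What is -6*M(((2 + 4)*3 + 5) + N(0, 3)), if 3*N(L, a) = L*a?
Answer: -54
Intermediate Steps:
N(L, a) = L*a/3 (N(L, a) = (L*a)/3 = L*a/3)
M(E) = 9 (M(E) = 3² = 9)
-6*M(((2 + 4)*3 + 5) + N(0, 3)) = -6*9 = -54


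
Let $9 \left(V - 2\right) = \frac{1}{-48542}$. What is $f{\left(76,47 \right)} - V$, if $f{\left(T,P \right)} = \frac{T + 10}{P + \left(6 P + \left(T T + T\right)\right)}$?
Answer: $- \frac{5363108147}{2700342918} \approx -1.9861$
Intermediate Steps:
$f{\left(T,P \right)} = \frac{10 + T}{T + T^{2} + 7 P}$ ($f{\left(T,P \right)} = \frac{10 + T}{P + \left(6 P + \left(T^{2} + T\right)\right)} = \frac{10 + T}{P + \left(6 P + \left(T + T^{2}\right)\right)} = \frac{10 + T}{P + \left(T + T^{2} + 6 P\right)} = \frac{10 + T}{T + T^{2} + 7 P}$)
$V = \frac{873755}{436878}$ ($V = 2 + \frac{1}{9 \left(-48542\right)} = 2 + \frac{1}{9} \left(- \frac{1}{48542}\right) = 2 - \frac{1}{436878} = \frac{873755}{436878} \approx 2.0$)
$f{\left(76,47 \right)} - V = \frac{10 + 76}{76 + 76^{2} + 7 \cdot 47} - \frac{873755}{436878} = \frac{1}{76 + 5776 + 329} \cdot 86 - \frac{873755}{436878} = \frac{1}{6181} \cdot 86 - \frac{873755}{436878} = \frac{86}{6181} - \frac{873755}{436878} = - \frac{5363108147}{2700342918}$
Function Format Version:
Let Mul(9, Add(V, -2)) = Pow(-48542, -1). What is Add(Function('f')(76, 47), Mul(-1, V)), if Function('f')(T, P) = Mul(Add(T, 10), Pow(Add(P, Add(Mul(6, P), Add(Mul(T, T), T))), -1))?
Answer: Rational(-5363108147, 2700342918) ≈ -1.9861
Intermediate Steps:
Function('f')(T, P) = Mul(Pow(Add(T, Pow(T, 2), Mul(7, P)), -1), Add(10, T)) (Function('f')(T, P) = Mul(Add(10, T), Pow(Add(P, Add(Mul(6, P), Add(Pow(T, 2), T))), -1)) = Mul(Add(10, T), Pow(Add(P, Add(Mul(6, P), Add(T, Pow(T, 2)))), -1)) = Mul(Add(10, T), Pow(Add(P, Add(T, Pow(T, 2), Mul(6, P))), -1)) = Mul(Add(10, T), Pow(Add(T, Pow(T, 2), Mul(7, P)), -1)) = Mul(Pow(Add(T, Pow(T, 2), Mul(7, P)), -1), Add(10, T)))
V = Rational(873755, 436878) (V = Add(2, Mul(Rational(1, 9), Pow(-48542, -1))) = Add(2, Mul(Rational(1, 9), Rational(-1, 48542))) = Add(2, Rational(-1, 436878)) = Rational(873755, 436878) ≈ 2.0000)
Add(Function('f')(76, 47), Mul(-1, V)) = Add(Mul(Pow(Add(76, Pow(76, 2), Mul(7, 47)), -1), Add(10, 76)), Mul(-1, Rational(873755, 436878))) = Add(Mul(Pow(Add(76, 5776, 329), -1), 86), Rational(-873755, 436878)) = Add(Mul(Pow(6181, -1), 86), Rational(-873755, 436878)) = Add(Mul(Rational(1, 6181), 86), Rational(-873755, 436878)) = Add(Rational(86, 6181), Rational(-873755, 436878)) = Rational(-5363108147, 2700342918)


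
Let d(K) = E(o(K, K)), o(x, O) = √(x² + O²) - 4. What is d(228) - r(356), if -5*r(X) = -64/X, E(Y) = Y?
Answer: -1796/445 + 228*√2 ≈ 318.40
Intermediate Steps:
o(x, O) = -4 + √(O² + x²) (o(x, O) = √(O² + x²) - 4 = -4 + √(O² + x²))
d(K) = -4 + √2*√(K²) (d(K) = -4 + √(K² + K²) = -4 + √(2*K²) = -4 + √2*√(K²))
r(X) = 64/(5*X) (r(X) = -(-64)/(5*X) = 64/(5*X))
d(228) - r(356) = (-4 + √2*√(228²)) - 64/(5*356) = (-4 + √2*√51984) - 64/(5*356) = (-4 + √2*228) - 1*16/445 = (-4 + 228*√2) - 16/445 = -1796/445 + 228*√2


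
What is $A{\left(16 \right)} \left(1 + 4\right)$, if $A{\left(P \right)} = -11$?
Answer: $-55$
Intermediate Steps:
$A{\left(16 \right)} \left(1 + 4\right) = - 11 \left(1 + 4\right) = \left(-11\right) 5 = -55$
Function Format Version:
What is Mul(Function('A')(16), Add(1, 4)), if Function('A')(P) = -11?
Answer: -55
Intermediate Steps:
Mul(Function('A')(16), Add(1, 4)) = Mul(-11, Add(1, 4)) = Mul(-11, 5) = -55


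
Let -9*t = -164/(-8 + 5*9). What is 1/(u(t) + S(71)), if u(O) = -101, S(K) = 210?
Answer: 1/109 ≈ 0.0091743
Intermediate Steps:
t = 164/333 (t = -(-164)/(9*(-8 + 5*9)) = -(-164)/(9*(-8 + 45)) = -(-164)/(9*37) = -1/9*(-164/37) = 164/333 ≈ 0.49249)
1/(u(t) + S(71)) = 1/(-101 + 210) = 1/109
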